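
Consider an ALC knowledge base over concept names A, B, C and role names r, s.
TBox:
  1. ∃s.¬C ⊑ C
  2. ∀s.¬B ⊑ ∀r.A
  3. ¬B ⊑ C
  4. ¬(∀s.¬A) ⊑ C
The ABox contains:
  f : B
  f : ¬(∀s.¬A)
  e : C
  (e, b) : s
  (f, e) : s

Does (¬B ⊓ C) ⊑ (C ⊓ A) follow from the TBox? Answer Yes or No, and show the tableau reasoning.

No

1. (¬B ⊓ C) ⊑ (C ⊓ A)  ⇔  ((¬B ⊓ C) ⊓ (¬C ⊔ ¬A)) unsat w.r.t. T
   open: L(x₀) ⊇ {C, ¬A, ¬B, ∃s.B} (+ ∃-successors)
2. Hence (¬B ⊓ C) ⊑ (C ⊓ A): not entailed.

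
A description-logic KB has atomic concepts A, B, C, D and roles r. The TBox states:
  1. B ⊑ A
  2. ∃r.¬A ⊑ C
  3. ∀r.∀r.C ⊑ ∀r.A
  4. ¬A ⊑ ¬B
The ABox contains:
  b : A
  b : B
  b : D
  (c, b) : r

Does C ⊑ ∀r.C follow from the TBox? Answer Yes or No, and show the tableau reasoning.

No

1. C ⊑ ∀r.C  ⇔  (C ⊓ ∃r.¬C) unsat w.r.t. T
   open: L(x₀) ⊇ {A, C, ∃r.¬C, ∃r.∃r.¬C} (+ ∃-successors)
2. Hence C ⊑ ∀r.C: not entailed.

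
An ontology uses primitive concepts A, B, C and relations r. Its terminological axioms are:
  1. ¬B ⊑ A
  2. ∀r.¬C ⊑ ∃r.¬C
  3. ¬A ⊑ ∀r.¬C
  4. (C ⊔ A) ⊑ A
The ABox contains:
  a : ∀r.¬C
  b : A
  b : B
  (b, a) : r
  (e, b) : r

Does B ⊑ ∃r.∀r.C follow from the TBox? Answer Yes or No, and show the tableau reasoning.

No

1. B ⊑ ∃r.∀r.C  ⇔  (B ⊓ ∀r.∃r.¬C) unsat w.r.t. T
   open: L(x₀) ⊇ {B, ¬A, ¬C, ∀r.¬C, ∀r.∃r.¬C, …} (+ ∃-successors)
2. Hence B ⊑ ∃r.∀r.C: not entailed.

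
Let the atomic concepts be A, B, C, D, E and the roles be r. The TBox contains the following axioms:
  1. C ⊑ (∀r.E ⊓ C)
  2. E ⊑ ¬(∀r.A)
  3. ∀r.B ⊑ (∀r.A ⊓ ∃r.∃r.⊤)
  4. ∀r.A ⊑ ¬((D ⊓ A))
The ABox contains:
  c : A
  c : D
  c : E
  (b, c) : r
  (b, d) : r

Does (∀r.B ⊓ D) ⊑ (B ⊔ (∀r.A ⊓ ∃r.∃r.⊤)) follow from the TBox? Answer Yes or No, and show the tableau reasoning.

Yes

1. (∀r.B ⊓ D) ⊑ (B ⊔ (∀r.A ⊓ ∃r.∃r.⊤))  ⇔  ((∀r.B ⊓ D) ⊓ (¬B ⊓ (∃r.¬A ⊔ ∀r.∀r.⊥))) unsat w.r.t. T
   all branches close; clash {A, ¬A} at an ∃-successor
2. Hence (∀r.B ⊓ D) ⊑ (B ⊔ (∀r.A ⊓ ∃r.∃r.⊤)): entailed.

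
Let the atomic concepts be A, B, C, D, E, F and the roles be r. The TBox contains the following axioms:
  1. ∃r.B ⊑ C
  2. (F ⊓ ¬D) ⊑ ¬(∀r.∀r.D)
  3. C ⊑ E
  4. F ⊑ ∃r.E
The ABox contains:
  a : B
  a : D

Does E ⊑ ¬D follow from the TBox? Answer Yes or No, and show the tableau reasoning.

1. E ⊑ ¬D  ⇔  (E ⊓ D) unsat w.r.t. T
   open: L(x₀) ⊇ {D, E, ¬F, ∀r.¬B}
2. Hence E ⊑ ¬D: not entailed.

No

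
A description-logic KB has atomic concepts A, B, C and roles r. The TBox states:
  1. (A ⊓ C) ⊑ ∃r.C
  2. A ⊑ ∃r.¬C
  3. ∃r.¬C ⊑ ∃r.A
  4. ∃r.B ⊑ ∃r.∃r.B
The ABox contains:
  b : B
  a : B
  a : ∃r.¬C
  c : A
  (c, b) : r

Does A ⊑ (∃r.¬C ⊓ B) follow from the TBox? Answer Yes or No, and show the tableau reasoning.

No

1. A ⊑ (∃r.¬C ⊓ B)  ⇔  (A ⊓ (∀r.C ⊔ ¬B)) unsat w.r.t. T
   apply at x₀: A⊑∃r.¬C
   open: L(x₀) ⊇ {A, ¬B, ¬C, ∀r.¬B, ∃r.A, …} (+ ∃-successors)
2. Hence A ⊑ (∃r.¬C ⊓ B): not entailed.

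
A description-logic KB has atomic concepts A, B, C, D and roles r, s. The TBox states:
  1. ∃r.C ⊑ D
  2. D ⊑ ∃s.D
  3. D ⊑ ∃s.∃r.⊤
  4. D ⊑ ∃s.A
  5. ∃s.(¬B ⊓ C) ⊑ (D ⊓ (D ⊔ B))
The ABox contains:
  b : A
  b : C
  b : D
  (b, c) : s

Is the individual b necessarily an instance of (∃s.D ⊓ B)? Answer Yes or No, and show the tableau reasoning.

No

1. b : (∃s.D ⊓ B)?  L(b) = {A, C, D} ∪ {(∀s.¬D ⊔ ¬B)}
   apply at b: D⊑∃s.D; D⊑∃s.∃r.⊤; D⊑∃s.A
   open: L(b) ⊇ {A, C, D, ¬B, ∀s.(B ⊔ ¬C), …} (+ ∃-successors) — b ∉ (∃s.D ⊓ B) possible
2. Hence b : (∃s.D ⊓ B): not entailed.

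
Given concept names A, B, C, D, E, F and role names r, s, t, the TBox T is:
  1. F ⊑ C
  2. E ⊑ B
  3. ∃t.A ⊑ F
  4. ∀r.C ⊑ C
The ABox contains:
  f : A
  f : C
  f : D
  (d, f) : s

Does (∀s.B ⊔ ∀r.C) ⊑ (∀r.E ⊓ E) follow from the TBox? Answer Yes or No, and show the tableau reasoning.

No

1. (∀s.B ⊔ ∀r.C) ⊑ (∀r.E ⊓ E)  ⇔  ((∀s.B ⊔ ∀r.C) ⊓ (∃r.¬E ⊔ ¬E)) unsat w.r.t. T
   open: L(x₀) ⊇ {¬E, ¬F, ∀s.B, ∀t.¬A, ∃r.¬C} (+ ∃-successors)
2. Hence (∀s.B ⊔ ∀r.C) ⊑ (∀r.E ⊓ E): not entailed.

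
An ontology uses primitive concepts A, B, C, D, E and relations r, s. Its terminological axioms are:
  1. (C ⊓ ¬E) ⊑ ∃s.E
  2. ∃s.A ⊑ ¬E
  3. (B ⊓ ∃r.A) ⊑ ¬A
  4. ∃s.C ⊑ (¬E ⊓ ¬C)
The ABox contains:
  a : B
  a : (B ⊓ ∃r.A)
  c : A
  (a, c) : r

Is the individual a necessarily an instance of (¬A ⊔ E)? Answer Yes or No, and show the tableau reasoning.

Yes

1. a : (¬A ⊔ E)?  L(a) = {B, (B ⊓ ∃r.A)} ∪ {(A ⊓ ¬E)}
   clash {A, ¬A} at a — a ∈ (¬A ⊔ E)
2. Hence a : (¬A ⊔ E): entailed.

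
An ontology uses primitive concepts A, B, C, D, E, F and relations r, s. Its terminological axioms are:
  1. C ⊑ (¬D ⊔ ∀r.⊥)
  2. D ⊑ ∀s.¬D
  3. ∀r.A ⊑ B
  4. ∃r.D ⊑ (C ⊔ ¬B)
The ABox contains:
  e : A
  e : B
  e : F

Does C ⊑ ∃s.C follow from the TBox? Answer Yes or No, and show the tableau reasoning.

1. C ⊑ ∃s.C  ⇔  (C ⊓ ∀s.¬C) unsat w.r.t. T
   apply at x₀: C⊑(¬D ⊔ ∀r.⊥)
   open: L(x₀) ⊇ {C, ¬D, ∀r.¬D, ∀s.¬C, ∃r.¬A} (+ ∃-successors)
2. Hence C ⊑ ∃s.C: not entailed.

No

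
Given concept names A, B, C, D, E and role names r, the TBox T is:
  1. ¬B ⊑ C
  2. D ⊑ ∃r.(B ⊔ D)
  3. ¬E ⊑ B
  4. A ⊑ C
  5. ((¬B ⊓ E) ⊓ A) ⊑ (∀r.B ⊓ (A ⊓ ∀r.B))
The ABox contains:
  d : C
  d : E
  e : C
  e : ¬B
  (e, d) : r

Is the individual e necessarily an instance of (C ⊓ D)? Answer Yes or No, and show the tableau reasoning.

No

1. e : (C ⊓ D)?  L(e) = {C, ¬B} ∪ {(¬C ⊔ ¬D)}
   open: L(e) ⊇ {C, E, ¬A, ¬B, ¬D} — e ∉ (C ⊓ D) possible
2. Hence e : (C ⊓ D): not entailed.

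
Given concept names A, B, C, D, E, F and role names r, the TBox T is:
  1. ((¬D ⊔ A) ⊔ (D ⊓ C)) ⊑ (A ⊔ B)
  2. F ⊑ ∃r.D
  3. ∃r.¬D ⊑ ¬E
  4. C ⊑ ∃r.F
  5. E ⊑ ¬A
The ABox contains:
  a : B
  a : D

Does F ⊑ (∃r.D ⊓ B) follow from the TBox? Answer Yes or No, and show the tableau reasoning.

No

1. F ⊑ (∃r.D ⊓ B)  ⇔  (F ⊓ (∀r.¬D ⊔ ¬B)) unsat w.r.t. T
   apply at x₀: F⊑∃r.D
   open: L(x₀) ⊇ {D, F, ¬A, ¬B, ¬C, …} (+ ∃-successors)
2. Hence F ⊑ (∃r.D ⊓ B): not entailed.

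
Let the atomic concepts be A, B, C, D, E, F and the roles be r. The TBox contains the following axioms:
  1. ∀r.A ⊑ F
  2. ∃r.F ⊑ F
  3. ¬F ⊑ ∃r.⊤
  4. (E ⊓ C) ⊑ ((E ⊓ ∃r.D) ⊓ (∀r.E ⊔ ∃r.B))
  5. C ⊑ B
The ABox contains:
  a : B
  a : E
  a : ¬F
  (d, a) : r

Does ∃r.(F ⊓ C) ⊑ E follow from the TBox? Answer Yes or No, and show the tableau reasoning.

1. ∃r.(F ⊓ C) ⊑ E  ⇔  (∃r.(F ⊓ C) ⊓ ¬E) unsat w.r.t. T
   open: L(x₀) ⊇ {F, ¬C, ¬E, ∃r.(F ⊓ C)} (+ ∃-successors)
2. Hence ∃r.(F ⊓ C) ⊑ E: not entailed.

No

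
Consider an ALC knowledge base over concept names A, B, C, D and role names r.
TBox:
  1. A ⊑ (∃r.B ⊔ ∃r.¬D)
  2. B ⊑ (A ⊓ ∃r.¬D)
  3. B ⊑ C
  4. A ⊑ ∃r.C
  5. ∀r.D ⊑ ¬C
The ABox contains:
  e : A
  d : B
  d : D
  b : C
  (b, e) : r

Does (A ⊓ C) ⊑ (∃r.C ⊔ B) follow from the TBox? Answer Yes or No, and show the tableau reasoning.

1. (A ⊓ C) ⊑ (∃r.C ⊔ B)  ⇔  ((A ⊓ C) ⊓ (∀r.¬C ⊓ ¬B)) unsat w.r.t. T
   all branches close; clash {C, ¬C} at x₀
2. Hence (A ⊓ C) ⊑ (∃r.C ⊔ B): entailed.

Yes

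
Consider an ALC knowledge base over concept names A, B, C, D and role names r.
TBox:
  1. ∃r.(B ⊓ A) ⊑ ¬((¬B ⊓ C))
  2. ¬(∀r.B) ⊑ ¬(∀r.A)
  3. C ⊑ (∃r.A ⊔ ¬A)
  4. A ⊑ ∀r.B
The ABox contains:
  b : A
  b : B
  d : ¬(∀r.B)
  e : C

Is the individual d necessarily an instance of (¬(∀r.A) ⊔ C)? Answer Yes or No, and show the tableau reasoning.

Yes

1. d : (¬(∀r.A) ⊔ C)?  L(d) = {¬(∀r.B)} ∪ {(∀r.A ⊓ ¬C)}
   clash {B, ¬B} at an ∃-successor — d ∈ (¬(∀r.A) ⊔ C)
2. Hence d : (¬(∀r.A) ⊔ C): entailed.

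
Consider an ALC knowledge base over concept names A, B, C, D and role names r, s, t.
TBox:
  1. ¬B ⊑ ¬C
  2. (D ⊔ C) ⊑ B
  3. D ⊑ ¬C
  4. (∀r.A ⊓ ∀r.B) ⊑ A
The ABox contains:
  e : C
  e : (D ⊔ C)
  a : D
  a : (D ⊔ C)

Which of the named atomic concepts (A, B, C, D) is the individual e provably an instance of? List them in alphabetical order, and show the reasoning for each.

1. e : A?  L(e) = {C, (D ⊔ C)} ∪ {¬A}
   apply at e: (D ⊔ C)⊑B
   open: L(e) ⊇ {B, C, ¬A, ¬D, ∃r.¬A} (+ ∃-successors) — e ∉ A possible
2. e : B?  L(e) = {C, (D ⊔ C)} ∪ {¬B}
   clash {C, ¬C} at e — e ∈ B
3. e : C?  L(e) = {C, (D ⊔ C)} ∪ {¬C}
   clash {C, ¬C} at e — e ∈ C
4. e : D?  L(e) = {C, (D ⊔ C)} ∪ {¬D}
   apply at e: (D ⊔ C)⊑B
   open: L(e) ⊇ {B, C, ¬D, ∃r.¬A} (+ ∃-successors) — e ∉ D possible
5. Entailed for e: {B, C}

{B, C}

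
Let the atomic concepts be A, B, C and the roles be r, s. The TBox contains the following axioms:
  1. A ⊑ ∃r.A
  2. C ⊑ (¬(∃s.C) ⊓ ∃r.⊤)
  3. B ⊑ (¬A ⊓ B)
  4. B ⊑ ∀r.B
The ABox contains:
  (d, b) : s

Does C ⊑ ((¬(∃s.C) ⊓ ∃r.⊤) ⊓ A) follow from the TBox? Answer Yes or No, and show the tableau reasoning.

No

1. C ⊑ ((¬(∃s.C) ⊓ ∃r.⊤) ⊓ A)  ⇔  (C ⊓ ((∃s.C ⊔ ∀r.⊥) ⊔ ¬A)) unsat w.r.t. T
   apply at x₀: C⊑(¬(∃s.C) ⊓ ∃r.⊤)
   open: L(x₀) ⊇ {C, ¬A, ¬B, ∀s.¬C, ∃r.⊤} (+ ∃-successors)
2. Hence C ⊑ ((¬(∃s.C) ⊓ ∃r.⊤) ⊓ A): not entailed.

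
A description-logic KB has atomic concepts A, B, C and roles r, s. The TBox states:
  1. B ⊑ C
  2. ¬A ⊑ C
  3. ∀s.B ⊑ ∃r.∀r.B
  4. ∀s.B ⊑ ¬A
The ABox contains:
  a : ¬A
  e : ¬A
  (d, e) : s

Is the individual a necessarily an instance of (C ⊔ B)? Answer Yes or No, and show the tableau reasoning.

Yes

1. a : (C ⊔ B)?  L(a) = {¬A} ∪ {(¬C ⊓ ¬B)}
   clash {C, ¬C} at a — a ∈ (C ⊔ B)
2. Hence a : (C ⊔ B): entailed.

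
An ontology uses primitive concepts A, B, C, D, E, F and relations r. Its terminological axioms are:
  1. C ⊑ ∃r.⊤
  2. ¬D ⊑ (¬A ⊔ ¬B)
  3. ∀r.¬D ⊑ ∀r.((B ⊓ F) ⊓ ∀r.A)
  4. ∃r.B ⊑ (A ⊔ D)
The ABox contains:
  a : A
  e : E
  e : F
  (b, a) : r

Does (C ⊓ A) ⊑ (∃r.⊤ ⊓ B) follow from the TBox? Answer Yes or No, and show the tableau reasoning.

No

1. (C ⊓ A) ⊑ (∃r.⊤ ⊓ B)  ⇔  ((C ⊓ A) ⊓ (∀r.⊥ ⊔ ¬B)) unsat w.r.t. T
   apply at x₀: C⊑∃r.⊤
   open: L(x₀) ⊇ {A, C, D, ¬B, ∀r.¬B, …} (+ ∃-successors)
2. Hence (C ⊓ A) ⊑ (∃r.⊤ ⊓ B): not entailed.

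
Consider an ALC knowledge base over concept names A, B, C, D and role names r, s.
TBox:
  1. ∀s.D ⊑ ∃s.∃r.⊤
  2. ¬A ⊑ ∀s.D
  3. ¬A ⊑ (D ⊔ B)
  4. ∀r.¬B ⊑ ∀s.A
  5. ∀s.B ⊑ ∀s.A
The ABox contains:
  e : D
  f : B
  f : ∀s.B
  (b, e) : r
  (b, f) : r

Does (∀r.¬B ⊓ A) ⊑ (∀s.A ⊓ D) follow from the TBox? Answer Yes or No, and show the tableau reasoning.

1. (∀r.¬B ⊓ A) ⊑ (∀s.A ⊓ D)  ⇔  ((∀r.¬B ⊓ A) ⊓ (∃s.¬A ⊔ ¬D)) unsat w.r.t. T
   apply at x₀: ∀r.¬B⊑∀s.A
   open: L(x₀) ⊇ {A, ¬D, ∀r.¬B, ∀s.A, ∃s.¬D} (+ ∃-successors)
2. Hence (∀r.¬B ⊓ A) ⊑ (∀s.A ⊓ D): not entailed.

No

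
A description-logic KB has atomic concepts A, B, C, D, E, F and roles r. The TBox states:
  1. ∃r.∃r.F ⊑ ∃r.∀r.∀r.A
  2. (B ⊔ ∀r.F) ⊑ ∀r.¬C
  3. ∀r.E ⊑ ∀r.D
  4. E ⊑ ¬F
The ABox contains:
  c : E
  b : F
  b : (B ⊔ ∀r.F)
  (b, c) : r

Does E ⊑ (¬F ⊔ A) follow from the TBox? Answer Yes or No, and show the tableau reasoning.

1. E ⊑ (¬F ⊔ A)  ⇔  (E ⊓ (F ⊓ ¬A)) unsat w.r.t. T
   all branches close; clash {F, ¬F} at x₀
2. Hence E ⊑ (¬F ⊔ A): entailed.

Yes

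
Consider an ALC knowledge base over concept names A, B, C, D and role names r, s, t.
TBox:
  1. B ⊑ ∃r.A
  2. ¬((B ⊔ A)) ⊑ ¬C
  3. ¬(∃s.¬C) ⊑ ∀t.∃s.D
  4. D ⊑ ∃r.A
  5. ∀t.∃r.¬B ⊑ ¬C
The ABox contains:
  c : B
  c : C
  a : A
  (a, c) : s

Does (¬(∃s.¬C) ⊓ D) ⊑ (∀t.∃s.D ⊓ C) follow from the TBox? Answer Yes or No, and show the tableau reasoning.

1. (¬(∃s.¬C) ⊓ D) ⊑ (∀t.∃s.D ⊓ C)  ⇔  ((∀s.C ⊓ D) ⊓ (∃t.∀s.¬D ⊔ ¬C)) unsat w.r.t. T
   apply at x₀: ¬(∃s.¬C)⊑∀t.∃s.D; D⊑∃r.A
   open: L(x₀) ⊇ {B, D, ¬C, ∀s.C, ∀t.∃s.D, …} (+ ∃-successors)
2. Hence (¬(∃s.¬C) ⊓ D) ⊑ (∀t.∃s.D ⊓ C): not entailed.

No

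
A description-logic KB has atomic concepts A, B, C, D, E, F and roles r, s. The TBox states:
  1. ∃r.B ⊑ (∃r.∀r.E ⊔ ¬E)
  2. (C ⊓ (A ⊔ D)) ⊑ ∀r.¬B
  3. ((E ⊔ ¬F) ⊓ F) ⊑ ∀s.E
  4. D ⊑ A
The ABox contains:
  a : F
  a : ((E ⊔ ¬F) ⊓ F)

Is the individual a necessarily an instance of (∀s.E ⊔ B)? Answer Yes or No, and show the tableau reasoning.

1. a : (∀s.E ⊔ B)?  L(a) = {F, ((E ⊔ ¬F) ⊓ F)} ∪ {(∃s.¬E ⊓ ¬B)}
   clash {F, ¬F} at a — a ∈ (∀s.E ⊔ B)
2. Hence a : (∀s.E ⊔ B): entailed.

Yes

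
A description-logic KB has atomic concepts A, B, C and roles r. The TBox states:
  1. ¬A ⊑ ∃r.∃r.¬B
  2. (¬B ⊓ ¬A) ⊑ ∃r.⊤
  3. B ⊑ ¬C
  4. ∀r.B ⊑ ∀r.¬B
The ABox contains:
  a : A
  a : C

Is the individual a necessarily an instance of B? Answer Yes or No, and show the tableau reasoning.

1. a : B?  L(a) = {A, C} ∪ {¬B}
   open: L(a) ⊇ {A, C, ¬B, ∃r.¬B} (+ ∃-successors) — a ∉ B possible
2. Hence a : B: not entailed.

No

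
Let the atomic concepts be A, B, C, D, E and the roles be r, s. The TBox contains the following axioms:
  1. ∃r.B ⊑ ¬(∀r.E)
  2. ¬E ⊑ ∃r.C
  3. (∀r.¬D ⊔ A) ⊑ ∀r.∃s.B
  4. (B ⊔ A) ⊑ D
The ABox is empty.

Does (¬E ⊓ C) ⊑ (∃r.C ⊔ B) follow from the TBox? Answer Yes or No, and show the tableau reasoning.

1. (¬E ⊓ C) ⊑ (∃r.C ⊔ B)  ⇔  ((¬E ⊓ C) ⊓ (∀r.¬C ⊓ ¬B)) unsat w.r.t. T
   all branches close; clash {C, ¬C} at an ∃-successor
2. Hence (¬E ⊓ C) ⊑ (∃r.C ⊔ B): entailed.

Yes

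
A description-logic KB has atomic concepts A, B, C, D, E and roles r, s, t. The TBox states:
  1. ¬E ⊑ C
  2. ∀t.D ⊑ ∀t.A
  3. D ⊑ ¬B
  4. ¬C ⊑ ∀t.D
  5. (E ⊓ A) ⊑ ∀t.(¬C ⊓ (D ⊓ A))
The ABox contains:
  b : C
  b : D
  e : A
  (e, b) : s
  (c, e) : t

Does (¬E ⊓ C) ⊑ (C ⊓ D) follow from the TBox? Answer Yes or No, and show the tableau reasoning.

No

1. (¬E ⊓ C) ⊑ (C ⊓ D)  ⇔  ((¬E ⊓ C) ⊓ (¬C ⊔ ¬D)) unsat w.r.t. T
   open: L(x₀) ⊇ {C, ¬D, ¬E, ∃t.¬D} (+ ∃-successors)
2. Hence (¬E ⊓ C) ⊑ (C ⊓ D): not entailed.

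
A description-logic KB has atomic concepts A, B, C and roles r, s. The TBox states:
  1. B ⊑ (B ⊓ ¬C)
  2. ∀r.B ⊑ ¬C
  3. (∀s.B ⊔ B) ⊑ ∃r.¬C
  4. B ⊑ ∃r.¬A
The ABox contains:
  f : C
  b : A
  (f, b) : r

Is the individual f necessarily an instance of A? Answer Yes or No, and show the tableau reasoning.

No

1. f : A?  L(f) = {C} ∪ {¬A}
   open: L(f) ⊇ {C, ¬A, ¬B, ∃r.¬B, ∃s.¬B} (+ ∃-successors) — f ∉ A possible
2. Hence f : A: not entailed.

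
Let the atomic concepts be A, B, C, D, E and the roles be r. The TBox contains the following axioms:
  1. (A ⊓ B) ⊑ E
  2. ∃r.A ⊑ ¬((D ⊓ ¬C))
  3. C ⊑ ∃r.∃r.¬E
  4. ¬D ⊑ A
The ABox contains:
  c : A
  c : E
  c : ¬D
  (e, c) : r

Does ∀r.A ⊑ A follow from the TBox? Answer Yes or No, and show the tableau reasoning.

No

1. ∀r.A ⊑ A  ⇔  (∀r.A ⊓ ¬A) unsat w.r.t. T
   open: L(x₀) ⊇ {D, ¬A, ¬C, ∀r.A, ∀r.¬A}
2. Hence ∀r.A ⊑ A: not entailed.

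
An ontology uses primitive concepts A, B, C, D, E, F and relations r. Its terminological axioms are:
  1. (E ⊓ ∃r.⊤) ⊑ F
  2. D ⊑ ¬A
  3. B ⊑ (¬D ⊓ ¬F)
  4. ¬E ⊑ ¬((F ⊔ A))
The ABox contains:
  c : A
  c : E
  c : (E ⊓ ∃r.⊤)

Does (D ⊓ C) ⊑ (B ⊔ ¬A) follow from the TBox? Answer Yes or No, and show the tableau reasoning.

Yes

1. (D ⊓ C) ⊑ (B ⊔ ¬A)  ⇔  ((D ⊓ C) ⊓ (¬B ⊓ A)) unsat w.r.t. T
   all branches close; clash {A, ¬A} at x₀
2. Hence (D ⊓ C) ⊑ (B ⊔ ¬A): entailed.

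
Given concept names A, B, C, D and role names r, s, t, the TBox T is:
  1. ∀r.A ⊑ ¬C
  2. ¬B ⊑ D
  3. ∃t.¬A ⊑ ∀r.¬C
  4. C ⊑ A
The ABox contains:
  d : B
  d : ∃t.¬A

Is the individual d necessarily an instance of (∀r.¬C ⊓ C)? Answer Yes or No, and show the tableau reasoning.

1. d : (∀r.¬C ⊓ C)?  L(d) = {B, ∃t.¬A} ∪ {(∃r.C ⊔ ¬C)}
   apply at d: ∃t.¬A⊑∀r.¬C
   open: L(d) ⊇ {B, ¬C, ∀r.¬C, ∃t.¬A} (+ ∃-successors) — d ∉ (∀r.¬C ⊓ C) possible
2. Hence d : (∀r.¬C ⊓ C): not entailed.

No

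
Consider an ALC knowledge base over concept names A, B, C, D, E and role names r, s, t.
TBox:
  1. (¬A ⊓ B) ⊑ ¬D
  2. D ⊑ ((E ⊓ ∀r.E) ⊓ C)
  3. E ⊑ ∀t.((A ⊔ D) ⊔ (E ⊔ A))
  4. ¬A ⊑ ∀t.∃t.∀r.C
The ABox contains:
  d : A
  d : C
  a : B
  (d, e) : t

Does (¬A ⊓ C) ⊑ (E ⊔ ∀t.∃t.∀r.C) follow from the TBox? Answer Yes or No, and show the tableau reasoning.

1. (¬A ⊓ C) ⊑ (E ⊔ ∀t.∃t.∀r.C)  ⇔  ((¬A ⊓ C) ⊓ (¬E ⊓ ∃t.∀t.∃r.¬C)) unsat w.r.t. T
   all branches close; clash {C, ¬C} at an ∃-successor
2. Hence (¬A ⊓ C) ⊑ (E ⊔ ∀t.∃t.∀r.C): entailed.

Yes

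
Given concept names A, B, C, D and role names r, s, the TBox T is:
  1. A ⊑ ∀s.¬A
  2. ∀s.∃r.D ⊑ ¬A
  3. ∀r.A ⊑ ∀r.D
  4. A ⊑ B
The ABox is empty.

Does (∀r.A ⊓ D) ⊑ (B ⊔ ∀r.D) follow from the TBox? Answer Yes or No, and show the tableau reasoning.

1. (∀r.A ⊓ D) ⊑ (B ⊔ ∀r.D)  ⇔  ((∀r.A ⊓ D) ⊓ (¬B ⊓ ∃r.¬D)) unsat w.r.t. T
   all branches close; clash {B, ¬B} at x₀
2. Hence (∀r.A ⊓ D) ⊑ (B ⊔ ∀r.D): entailed.

Yes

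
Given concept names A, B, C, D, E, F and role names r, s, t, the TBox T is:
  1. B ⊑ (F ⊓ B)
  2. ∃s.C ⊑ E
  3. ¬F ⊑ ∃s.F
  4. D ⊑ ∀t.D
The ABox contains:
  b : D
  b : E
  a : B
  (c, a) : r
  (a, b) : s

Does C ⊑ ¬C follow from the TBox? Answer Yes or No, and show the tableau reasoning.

1. C ⊑ ¬C  ⇔  (C ⊓ C) unsat w.r.t. T
   open: L(x₀) ⊇ {C, F, ¬B, ¬D, ∀s.¬C}
2. Hence C ⊑ ¬C: not entailed.

No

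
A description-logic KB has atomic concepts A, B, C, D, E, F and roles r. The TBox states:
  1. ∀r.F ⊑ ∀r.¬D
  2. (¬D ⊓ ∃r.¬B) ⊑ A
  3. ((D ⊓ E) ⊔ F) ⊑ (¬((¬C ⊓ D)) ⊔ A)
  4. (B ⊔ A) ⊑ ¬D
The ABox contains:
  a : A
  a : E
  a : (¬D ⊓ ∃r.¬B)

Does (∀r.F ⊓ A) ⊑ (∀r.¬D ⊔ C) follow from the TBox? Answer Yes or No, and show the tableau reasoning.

1. (∀r.F ⊓ A) ⊑ (∀r.¬D ⊔ C)  ⇔  ((∀r.F ⊓ A) ⊓ (∃r.D ⊓ ¬C)) unsat w.r.t. T
   all branches close; clash {D, ¬D} at an ∃-successor
2. Hence (∀r.F ⊓ A) ⊑ (∀r.¬D ⊔ C): entailed.

Yes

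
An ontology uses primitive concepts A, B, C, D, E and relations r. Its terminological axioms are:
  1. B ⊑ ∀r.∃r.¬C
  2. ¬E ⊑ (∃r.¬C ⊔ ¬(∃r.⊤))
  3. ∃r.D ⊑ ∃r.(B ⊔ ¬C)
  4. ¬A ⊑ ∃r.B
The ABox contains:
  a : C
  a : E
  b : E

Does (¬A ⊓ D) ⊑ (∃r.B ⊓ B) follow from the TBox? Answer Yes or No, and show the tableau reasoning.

No

1. (¬A ⊓ D) ⊑ (∃r.B ⊓ B)  ⇔  ((¬A ⊓ D) ⊓ (∀r.¬B ⊔ ¬B)) unsat w.r.t. T
   apply at x₀: ¬A⊑∃r.B
   open: L(x₀) ⊇ {D, E, ¬A, ¬B, ∀r.¬D, …} (+ ∃-successors)
2. Hence (¬A ⊓ D) ⊑ (∃r.B ⊓ B): not entailed.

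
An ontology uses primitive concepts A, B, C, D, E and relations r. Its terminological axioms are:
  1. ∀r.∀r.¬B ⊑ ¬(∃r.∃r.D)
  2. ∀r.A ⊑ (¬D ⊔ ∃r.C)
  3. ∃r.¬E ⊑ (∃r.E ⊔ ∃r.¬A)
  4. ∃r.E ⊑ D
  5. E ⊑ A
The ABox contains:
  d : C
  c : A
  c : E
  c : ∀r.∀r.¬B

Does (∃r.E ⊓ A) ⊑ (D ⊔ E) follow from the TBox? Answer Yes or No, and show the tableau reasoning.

Yes

1. (∃r.E ⊓ A) ⊑ (D ⊔ E)  ⇔  ((∃r.E ⊓ A) ⊓ (¬D ⊓ ¬E)) unsat w.r.t. T
   all branches close; clash {D, ¬D} at x₀
2. Hence (∃r.E ⊓ A) ⊑ (D ⊔ E): entailed.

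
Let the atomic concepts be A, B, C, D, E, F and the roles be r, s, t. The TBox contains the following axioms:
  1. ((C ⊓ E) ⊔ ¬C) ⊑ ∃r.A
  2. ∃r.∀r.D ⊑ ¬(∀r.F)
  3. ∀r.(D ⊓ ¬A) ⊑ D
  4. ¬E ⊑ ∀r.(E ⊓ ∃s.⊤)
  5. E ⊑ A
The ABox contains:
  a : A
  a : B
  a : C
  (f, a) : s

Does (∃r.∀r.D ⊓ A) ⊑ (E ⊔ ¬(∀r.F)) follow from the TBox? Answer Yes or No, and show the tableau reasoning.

1. (∃r.∀r.D ⊓ A) ⊑ (E ⊔ ¬(∀r.F))  ⇔  ((∃r.∀r.D ⊓ A) ⊓ (¬E ⊓ ∀r.F)) unsat w.r.t. T
   all branches close; clash {F, ¬F} at an ∃-successor
2. Hence (∃r.∀r.D ⊓ A) ⊑ (E ⊔ ¬(∀r.F)): entailed.

Yes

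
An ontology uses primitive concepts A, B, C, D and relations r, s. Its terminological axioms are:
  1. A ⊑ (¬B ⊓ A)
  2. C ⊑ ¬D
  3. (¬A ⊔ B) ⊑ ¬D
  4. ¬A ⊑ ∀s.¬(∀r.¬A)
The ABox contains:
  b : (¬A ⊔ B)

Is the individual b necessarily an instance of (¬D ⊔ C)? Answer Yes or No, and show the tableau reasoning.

1. b : (¬D ⊔ C)?  L(b) = {(¬A ⊔ B)} ∪ {(D ⊓ ¬C)}
   clash {D, ¬D} at b — b ∈ (¬D ⊔ C)
2. Hence b : (¬D ⊔ C): entailed.

Yes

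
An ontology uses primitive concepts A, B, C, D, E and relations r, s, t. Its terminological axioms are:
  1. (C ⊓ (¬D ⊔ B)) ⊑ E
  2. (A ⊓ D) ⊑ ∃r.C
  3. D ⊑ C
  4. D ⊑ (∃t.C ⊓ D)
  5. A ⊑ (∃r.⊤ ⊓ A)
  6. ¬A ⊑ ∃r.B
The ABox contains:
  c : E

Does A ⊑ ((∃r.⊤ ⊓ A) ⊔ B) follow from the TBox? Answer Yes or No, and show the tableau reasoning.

Yes

1. A ⊑ ((∃r.⊤ ⊓ A) ⊔ B)  ⇔  (A ⊓ ((∀r.⊥ ⊔ ¬A) ⊓ ¬B)) unsat w.r.t. T
   all branches close; clash {A, ¬A} at x₀
2. Hence A ⊑ ((∃r.⊤ ⊓ A) ⊔ B): entailed.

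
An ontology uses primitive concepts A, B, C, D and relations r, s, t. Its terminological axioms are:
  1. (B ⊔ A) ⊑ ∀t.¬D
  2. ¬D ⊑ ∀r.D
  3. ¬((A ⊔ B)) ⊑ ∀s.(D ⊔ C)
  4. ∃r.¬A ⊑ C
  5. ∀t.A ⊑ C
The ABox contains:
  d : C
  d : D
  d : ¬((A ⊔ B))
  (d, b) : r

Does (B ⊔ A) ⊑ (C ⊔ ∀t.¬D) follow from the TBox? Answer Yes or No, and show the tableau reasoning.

1. (B ⊔ A) ⊑ (C ⊔ ∀t.¬D)  ⇔  ((B ⊔ A) ⊓ (¬C ⊓ ∃t.D)) unsat w.r.t. T
   all branches close; clash {C, ¬C} at x₀
2. Hence (B ⊔ A) ⊑ (C ⊔ ∀t.¬D): entailed.

Yes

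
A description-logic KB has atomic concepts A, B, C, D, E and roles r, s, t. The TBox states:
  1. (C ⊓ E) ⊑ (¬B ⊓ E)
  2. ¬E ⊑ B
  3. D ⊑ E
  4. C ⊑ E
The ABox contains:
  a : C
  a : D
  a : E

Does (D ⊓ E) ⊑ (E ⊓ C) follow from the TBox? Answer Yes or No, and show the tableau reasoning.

1. (D ⊓ E) ⊑ (E ⊓ C)  ⇔  ((D ⊓ E) ⊓ (¬E ⊔ ¬C)) unsat w.r.t. T
   open: L(x₀) ⊇ {D, E, ¬C}
2. Hence (D ⊓ E) ⊑ (E ⊓ C): not entailed.

No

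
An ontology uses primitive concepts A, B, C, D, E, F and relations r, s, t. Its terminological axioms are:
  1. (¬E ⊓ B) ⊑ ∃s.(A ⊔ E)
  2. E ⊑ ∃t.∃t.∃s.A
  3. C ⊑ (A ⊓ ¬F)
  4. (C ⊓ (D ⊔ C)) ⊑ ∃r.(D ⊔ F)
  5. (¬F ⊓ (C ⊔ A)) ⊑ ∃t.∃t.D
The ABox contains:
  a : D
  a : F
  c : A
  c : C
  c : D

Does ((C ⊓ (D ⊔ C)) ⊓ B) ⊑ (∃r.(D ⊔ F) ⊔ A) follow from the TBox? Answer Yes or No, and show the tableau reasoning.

1. ((C ⊓ (D ⊔ C)) ⊓ B) ⊑ (∃r.(D ⊔ F) ⊔ A)  ⇔  (((C ⊓ (D ⊔ C)) ⊓ B) ⊓ (∀r.(¬D ⊓ ¬F) ⊓ ¬A)) unsat w.r.t. T
   all branches close; clash {A, ¬A} at x₀
2. Hence ((C ⊓ (D ⊔ C)) ⊓ B) ⊑ (∃r.(D ⊔ F) ⊔ A): entailed.

Yes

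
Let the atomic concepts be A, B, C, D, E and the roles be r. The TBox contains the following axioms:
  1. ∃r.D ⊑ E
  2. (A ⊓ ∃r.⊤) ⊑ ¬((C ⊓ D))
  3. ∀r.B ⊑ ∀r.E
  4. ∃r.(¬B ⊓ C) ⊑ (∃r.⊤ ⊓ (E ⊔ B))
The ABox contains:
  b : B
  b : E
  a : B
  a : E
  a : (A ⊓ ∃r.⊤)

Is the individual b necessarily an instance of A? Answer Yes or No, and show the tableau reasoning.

No

1. b : A?  L(b) = {B, E} ∪ {¬A}
   open: L(b) ⊇ {B, E, ¬A, ∀r.(B ⊔ ¬C), ∃r.¬B} (+ ∃-successors) — b ∉ A possible
2. Hence b : A: not entailed.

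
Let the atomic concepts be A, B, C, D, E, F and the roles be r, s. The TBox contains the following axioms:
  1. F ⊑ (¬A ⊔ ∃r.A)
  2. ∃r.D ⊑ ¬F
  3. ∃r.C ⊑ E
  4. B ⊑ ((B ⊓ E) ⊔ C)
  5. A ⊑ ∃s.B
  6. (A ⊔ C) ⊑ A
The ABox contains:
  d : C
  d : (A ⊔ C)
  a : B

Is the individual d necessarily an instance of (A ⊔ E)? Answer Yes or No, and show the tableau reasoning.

1. d : (A ⊔ E)?  L(d) = {C, (A ⊔ C)} ∪ {(¬A ⊓ ¬E)}
   clash {A, ¬A} at d — d ∈ (A ⊔ E)
2. Hence d : (A ⊔ E): entailed.

Yes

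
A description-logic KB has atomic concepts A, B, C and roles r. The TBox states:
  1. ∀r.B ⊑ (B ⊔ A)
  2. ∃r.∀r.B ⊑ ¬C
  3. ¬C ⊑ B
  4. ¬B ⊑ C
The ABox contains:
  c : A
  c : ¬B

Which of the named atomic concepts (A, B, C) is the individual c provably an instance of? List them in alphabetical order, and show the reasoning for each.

{A, C}

1. c : A?  L(c) = {A, ¬B} ∪ {¬A}
   clash {A, ¬A} at c — c ∈ A
2. c : B?  L(c) = {A, ¬B} ∪ {¬B}
   apply at c: ¬B⊑C
   open: L(c) ⊇ {A, C, ¬B, ∀r.∃r.¬B, ∃r.¬B} (+ ∃-successors) — c ∉ B possible
3. c : C?  L(c) = {A, ¬B} ∪ {¬C}
   clash {C, ¬C} at c — c ∈ C
4. Entailed for c: {A, C}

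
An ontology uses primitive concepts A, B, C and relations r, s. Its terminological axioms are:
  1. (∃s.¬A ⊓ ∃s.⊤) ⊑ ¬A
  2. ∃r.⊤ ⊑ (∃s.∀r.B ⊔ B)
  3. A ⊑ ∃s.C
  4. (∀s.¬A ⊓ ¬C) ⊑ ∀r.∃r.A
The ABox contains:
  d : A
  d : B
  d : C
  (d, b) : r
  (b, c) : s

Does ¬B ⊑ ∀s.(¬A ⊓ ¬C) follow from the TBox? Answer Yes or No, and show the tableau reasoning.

No

1. ¬B ⊑ ∀s.(¬A ⊓ ¬C)  ⇔  (¬B ⊓ ∃s.(A ⊔ C)) unsat w.r.t. T
   open: L(x₀) ⊇ {¬A, ¬B, ∀r.⊥, ∃s.(A ⊔ C), ∃s.A} (+ ∃-successors)
2. Hence ¬B ⊑ ∀s.(¬A ⊓ ¬C): not entailed.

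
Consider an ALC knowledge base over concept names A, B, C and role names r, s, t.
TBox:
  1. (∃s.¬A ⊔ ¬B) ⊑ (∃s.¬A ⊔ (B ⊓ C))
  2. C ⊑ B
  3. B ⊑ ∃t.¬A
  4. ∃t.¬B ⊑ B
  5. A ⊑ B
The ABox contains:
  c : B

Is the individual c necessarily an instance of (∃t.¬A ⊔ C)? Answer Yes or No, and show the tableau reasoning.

1. c : (∃t.¬A ⊔ C)?  L(c) = {B} ∪ {(∀t.A ⊓ ¬C)}
   clash {C, ¬C} at c — c ∈ (∃t.¬A ⊔ C)
2. Hence c : (∃t.¬A ⊔ C): entailed.

Yes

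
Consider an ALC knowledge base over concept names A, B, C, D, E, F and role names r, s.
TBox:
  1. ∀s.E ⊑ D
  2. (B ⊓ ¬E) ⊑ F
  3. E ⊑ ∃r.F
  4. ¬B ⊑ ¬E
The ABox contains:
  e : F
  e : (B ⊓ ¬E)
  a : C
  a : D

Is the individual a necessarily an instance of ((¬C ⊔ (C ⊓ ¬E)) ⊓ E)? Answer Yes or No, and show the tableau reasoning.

No

1. a : ((¬C ⊔ (C ⊓ ¬E)) ⊓ E)?  L(a) = {C, D} ∪ {((C ⊓ (¬C ⊔ E)) ⊔ ¬E)}
   open: L(a) ⊇ {B, C, D, F, ¬E} — a ∉ ((¬C ⊔ (C ⊓ ¬E)) ⊓ E) possible
2. Hence a : ((¬C ⊔ (C ⊓ ¬E)) ⊓ E): not entailed.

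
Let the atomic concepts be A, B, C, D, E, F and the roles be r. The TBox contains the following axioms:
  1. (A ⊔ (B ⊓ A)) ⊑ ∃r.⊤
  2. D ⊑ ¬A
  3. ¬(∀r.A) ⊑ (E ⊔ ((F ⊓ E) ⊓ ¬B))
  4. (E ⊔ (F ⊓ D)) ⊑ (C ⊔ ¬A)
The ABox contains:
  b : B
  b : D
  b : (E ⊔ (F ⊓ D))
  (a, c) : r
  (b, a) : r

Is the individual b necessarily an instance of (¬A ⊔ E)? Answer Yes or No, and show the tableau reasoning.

1. b : (¬A ⊔ E)?  L(b) = {B, D, (E ⊔ (F ⊓ D))} ∪ {(A ⊓ ¬E)}
   clash {A, ¬A} at b — b ∈ (¬A ⊔ E)
2. Hence b : (¬A ⊔ E): entailed.

Yes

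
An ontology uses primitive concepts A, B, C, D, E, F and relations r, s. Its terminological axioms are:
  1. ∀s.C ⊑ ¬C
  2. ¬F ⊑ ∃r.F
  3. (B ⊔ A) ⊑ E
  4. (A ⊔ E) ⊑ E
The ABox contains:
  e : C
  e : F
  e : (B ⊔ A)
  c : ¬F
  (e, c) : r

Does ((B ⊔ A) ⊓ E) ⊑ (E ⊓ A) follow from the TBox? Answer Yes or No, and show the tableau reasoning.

1. ((B ⊔ A) ⊓ E) ⊑ (E ⊓ A)  ⇔  (((B ⊔ A) ⊓ E) ⊓ (¬E ⊔ ¬A)) unsat w.r.t. T
   open: L(x₀) ⊇ {B, E, F, ¬A, ∃s.¬C} (+ ∃-successors)
2. Hence ((B ⊔ A) ⊓ E) ⊑ (E ⊓ A): not entailed.

No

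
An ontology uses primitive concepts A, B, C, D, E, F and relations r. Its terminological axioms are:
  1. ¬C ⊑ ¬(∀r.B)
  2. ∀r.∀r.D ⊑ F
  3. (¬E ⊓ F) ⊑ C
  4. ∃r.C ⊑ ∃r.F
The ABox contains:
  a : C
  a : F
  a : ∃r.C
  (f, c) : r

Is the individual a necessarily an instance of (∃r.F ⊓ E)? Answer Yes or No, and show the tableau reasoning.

No

1. a : (∃r.F ⊓ E)?  L(a) = {C, F, ∃r.C} ∪ {(∀r.¬F ⊔ ¬E)}
   apply at a: ∃r.C⊑∃r.F
   open: L(a) ⊇ {C, F, ¬E, ∃r.C, ∃r.F} (+ ∃-successors) — a ∉ (∃r.F ⊓ E) possible
2. Hence a : (∃r.F ⊓ E): not entailed.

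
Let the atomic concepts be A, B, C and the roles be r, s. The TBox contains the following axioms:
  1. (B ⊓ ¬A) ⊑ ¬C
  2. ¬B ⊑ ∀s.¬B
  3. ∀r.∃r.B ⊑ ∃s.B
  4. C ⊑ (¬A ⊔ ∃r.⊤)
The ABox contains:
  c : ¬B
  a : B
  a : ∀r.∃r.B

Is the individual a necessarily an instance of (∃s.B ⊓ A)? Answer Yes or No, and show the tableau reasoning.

No

1. a : (∃s.B ⊓ A)?  L(a) = {B, ∀r.∃r.B} ∪ {(∀s.¬B ⊔ ¬A)}
   apply at a: ∀r.∃r.B⊑∃s.B
   open: L(a) ⊇ {B, ¬A, ¬C, ∀r.∃r.B, ∃s.B} (+ ∃-successors) — a ∉ (∃s.B ⊓ A) possible
2. Hence a : (∃s.B ⊓ A): not entailed.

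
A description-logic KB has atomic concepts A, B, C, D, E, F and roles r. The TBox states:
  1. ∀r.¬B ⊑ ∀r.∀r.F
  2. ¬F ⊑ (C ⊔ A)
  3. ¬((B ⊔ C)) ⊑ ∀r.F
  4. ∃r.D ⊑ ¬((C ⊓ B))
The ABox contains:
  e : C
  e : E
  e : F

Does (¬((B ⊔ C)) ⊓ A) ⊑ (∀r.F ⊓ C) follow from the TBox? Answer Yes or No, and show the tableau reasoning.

1. (¬((B ⊔ C)) ⊓ A) ⊑ (∀r.F ⊓ C)  ⇔  (((¬B ⊓ ¬C) ⊓ A) ⊓ (∃r.¬F ⊔ ¬C)) unsat w.r.t. T
   apply at x₀: ¬((B ⊔ C))⊑∀r.F
   open: L(x₀) ⊇ {A, F, ¬B, ¬C, ∀r.F, …} (+ ∃-successors)
2. Hence (¬((B ⊔ C)) ⊓ A) ⊑ (∀r.F ⊓ C): not entailed.

No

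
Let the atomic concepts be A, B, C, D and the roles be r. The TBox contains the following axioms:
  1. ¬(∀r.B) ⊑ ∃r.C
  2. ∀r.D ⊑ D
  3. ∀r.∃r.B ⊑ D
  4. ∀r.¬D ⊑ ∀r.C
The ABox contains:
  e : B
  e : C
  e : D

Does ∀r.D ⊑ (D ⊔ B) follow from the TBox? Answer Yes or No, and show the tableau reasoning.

1. ∀r.D ⊑ (D ⊔ B)  ⇔  (∀r.D ⊓ (¬D ⊓ ¬B)) unsat w.r.t. T
   all branches close; clash {D, ¬D} at x₀
2. Hence ∀r.D ⊑ (D ⊔ B): entailed.

Yes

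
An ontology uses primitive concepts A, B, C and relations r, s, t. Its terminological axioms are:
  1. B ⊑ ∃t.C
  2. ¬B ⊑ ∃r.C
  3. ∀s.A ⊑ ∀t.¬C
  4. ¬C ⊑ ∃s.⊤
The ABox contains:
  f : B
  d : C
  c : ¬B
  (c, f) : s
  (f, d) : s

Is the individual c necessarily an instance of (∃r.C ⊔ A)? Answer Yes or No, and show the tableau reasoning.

Yes

1. c : (∃r.C ⊔ A)?  L(c) = {¬B} ∪ {(∀r.¬C ⊓ ¬A)}
   clash {C, ¬C} at an ∃-successor — c ∈ (∃r.C ⊔ A)
2. Hence c : (∃r.C ⊔ A): entailed.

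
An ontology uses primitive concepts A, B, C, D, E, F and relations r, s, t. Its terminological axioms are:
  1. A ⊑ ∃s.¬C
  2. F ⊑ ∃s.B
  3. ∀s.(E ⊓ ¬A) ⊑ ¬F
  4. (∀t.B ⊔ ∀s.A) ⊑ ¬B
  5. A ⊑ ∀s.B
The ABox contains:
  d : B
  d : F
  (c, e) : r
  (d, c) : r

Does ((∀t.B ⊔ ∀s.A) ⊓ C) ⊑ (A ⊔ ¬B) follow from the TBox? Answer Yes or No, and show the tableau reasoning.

Yes

1. ((∀t.B ⊔ ∀s.A) ⊓ C) ⊑ (A ⊔ ¬B)  ⇔  (((∀t.B ⊔ ∀s.A) ⊓ C) ⊓ (¬A ⊓ B)) unsat w.r.t. T
   all branches close; clash {B, ¬B} at x₀
2. Hence ((∀t.B ⊔ ∀s.A) ⊓ C) ⊑ (A ⊔ ¬B): entailed.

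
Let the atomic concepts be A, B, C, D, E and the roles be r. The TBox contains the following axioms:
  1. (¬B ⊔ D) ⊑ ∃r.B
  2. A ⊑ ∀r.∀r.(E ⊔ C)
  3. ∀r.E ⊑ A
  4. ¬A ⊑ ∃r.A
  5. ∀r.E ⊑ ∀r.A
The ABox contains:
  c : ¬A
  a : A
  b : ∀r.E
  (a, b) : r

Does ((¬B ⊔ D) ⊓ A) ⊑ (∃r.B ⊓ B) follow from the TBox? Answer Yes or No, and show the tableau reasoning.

1. ((¬B ⊔ D) ⊓ A) ⊑ (∃r.B ⊓ B)  ⇔  (((¬B ⊔ D) ⊓ A) ⊓ (∀r.¬B ⊔ ¬B)) unsat w.r.t. T
   apply at x₀: (¬B ⊔ D)⊑∃r.B; A⊑∀r.∀r.(E ⊔ C)
   open: L(x₀) ⊇ {A, ¬B, ∀r.∀r.(E ⊔ C), ∃r.B, ∃r.¬E} (+ ∃-successors)
2. Hence ((¬B ⊔ D) ⊓ A) ⊑ (∃r.B ⊓ B): not entailed.

No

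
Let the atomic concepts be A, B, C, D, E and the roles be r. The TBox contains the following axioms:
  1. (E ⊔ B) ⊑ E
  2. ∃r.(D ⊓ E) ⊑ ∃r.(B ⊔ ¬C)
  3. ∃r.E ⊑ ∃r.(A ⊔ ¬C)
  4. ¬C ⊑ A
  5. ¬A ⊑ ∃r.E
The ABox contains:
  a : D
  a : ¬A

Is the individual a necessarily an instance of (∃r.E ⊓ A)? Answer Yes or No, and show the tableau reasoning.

No

1. a : (∃r.E ⊓ A)?  L(a) = {D, ¬A} ∪ {(∀r.¬E ⊔ ¬A)}
   apply at a: ¬A⊑∃r.E
   open: L(a) ⊇ {C, D, ¬A, ¬B, ¬E, …} (+ ∃-successors) — a ∉ (∃r.E ⊓ A) possible
2. Hence a : (∃r.E ⊓ A): not entailed.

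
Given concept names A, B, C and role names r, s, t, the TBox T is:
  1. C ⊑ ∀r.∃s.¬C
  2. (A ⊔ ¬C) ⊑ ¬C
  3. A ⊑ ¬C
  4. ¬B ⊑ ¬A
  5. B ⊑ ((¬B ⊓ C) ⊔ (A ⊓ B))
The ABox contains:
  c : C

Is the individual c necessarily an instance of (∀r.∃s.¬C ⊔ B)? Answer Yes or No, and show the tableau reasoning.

1. c : (∀r.∃s.¬C ⊔ B)?  L(c) = {C} ∪ {(∃r.∀s.C ⊓ ¬B)}
   clash {C, ¬C} at c — c ∈ (∀r.∃s.¬C ⊔ B)
2. Hence c : (∀r.∃s.¬C ⊔ B): entailed.

Yes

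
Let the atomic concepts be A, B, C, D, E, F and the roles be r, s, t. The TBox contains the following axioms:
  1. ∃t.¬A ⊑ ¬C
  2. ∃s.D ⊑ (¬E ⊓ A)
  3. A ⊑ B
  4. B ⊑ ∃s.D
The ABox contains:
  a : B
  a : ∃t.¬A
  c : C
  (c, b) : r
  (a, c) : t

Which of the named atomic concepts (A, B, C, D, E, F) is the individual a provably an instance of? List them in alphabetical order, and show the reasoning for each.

1. a : A?  L(a) = {B, ∃t.¬A} ∪ {¬A}
   clash {A, ¬A} at a — a ∈ A
2. a : B?  L(a) = {B, ∃t.¬A} ∪ {¬B}
   clash {B, ¬B} at a — a ∈ B
3. a : C?  L(a) = {B, ∃t.¬A} ∪ {¬C}
   apply at a: B⊑∃s.D
   open: L(a) ⊇ {A, B, ¬C, ¬E, ∃s.D, …} (+ ∃-successors) — a ∉ C possible
4. a : D?  L(a) = {B, ∃t.¬A} ∪ {¬D}
   apply at a: ∃t.¬A⊑¬C; B⊑∃s.D
   open: L(a) ⊇ {A, B, ¬C, ¬D, ¬E, …} (+ ∃-successors) — a ∉ D possible
5. a : E?  L(a) = {B, ∃t.¬A} ∪ {¬E}
   apply at a: ∃t.¬A⊑¬C; B⊑∃s.D
   open: L(a) ⊇ {A, B, ¬C, ¬E, ∃s.D, …} (+ ∃-successors) — a ∉ E possible
6. a : F?  L(a) = {B, ∃t.¬A} ∪ {¬F}
   apply at a: ∃t.¬A⊑¬C; B⊑∃s.D
   open: L(a) ⊇ {A, B, ¬C, ¬E, ¬F, …} (+ ∃-successors) — a ∉ F possible
7. Entailed for a: {A, B}

{A, B}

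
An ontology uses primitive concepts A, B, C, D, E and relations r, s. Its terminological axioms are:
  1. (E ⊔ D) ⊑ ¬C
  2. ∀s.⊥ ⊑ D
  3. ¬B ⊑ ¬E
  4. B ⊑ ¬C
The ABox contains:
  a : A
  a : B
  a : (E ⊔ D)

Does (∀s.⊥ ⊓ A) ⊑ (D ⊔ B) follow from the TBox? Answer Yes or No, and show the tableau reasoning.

1. (∀s.⊥ ⊓ A) ⊑ (D ⊔ B)  ⇔  ((∀s.⊥ ⊓ A) ⊓ (¬D ⊓ ¬B)) unsat w.r.t. T
   all branches close; clash {D, ¬D} at x₀
2. Hence (∀s.⊥ ⊓ A) ⊑ (D ⊔ B): entailed.

Yes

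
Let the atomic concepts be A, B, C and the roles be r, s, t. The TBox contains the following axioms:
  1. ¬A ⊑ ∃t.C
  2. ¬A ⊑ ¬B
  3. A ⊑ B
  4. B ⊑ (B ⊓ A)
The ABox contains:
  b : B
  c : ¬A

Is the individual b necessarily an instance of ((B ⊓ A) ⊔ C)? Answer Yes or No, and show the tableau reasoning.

Yes

1. b : ((B ⊓ A) ⊔ C)?  L(b) = {B} ∪ {((¬B ⊔ ¬A) ⊓ ¬C)}
   clash {B, ¬B} at b — b ∈ ((B ⊓ A) ⊔ C)
2. Hence b : ((B ⊓ A) ⊔ C): entailed.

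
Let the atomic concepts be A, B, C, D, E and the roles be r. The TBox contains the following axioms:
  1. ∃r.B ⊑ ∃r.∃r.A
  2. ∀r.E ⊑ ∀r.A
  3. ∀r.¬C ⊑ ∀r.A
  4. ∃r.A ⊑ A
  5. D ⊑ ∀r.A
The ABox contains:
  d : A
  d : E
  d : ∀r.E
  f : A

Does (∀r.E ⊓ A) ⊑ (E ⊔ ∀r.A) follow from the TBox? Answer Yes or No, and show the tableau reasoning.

1. (∀r.E ⊓ A) ⊑ (E ⊔ ∀r.A)  ⇔  ((∀r.E ⊓ A) ⊓ (¬E ⊓ ∃r.¬A)) unsat w.r.t. T
   all branches close; clash {A, ¬A} at an ∃-successor
2. Hence (∀r.E ⊓ A) ⊑ (E ⊔ ∀r.A): entailed.

Yes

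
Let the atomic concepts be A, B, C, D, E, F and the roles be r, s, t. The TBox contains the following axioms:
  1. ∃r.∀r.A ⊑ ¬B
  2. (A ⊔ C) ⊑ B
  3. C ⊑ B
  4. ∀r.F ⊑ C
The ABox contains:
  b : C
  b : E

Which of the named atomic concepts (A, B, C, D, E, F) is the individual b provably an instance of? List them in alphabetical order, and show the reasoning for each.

1. b : A?  L(b) = {C, E} ∪ {¬A}
   apply at b: C⊑B
   open: L(b) ⊇ {B, C, E, ¬A, ∀r.∃r.¬A} — b ∉ A possible
2. b : B?  L(b) = {C, E} ∪ {¬B}
   clash {B, ¬B} at b — b ∈ B
3. b : C?  L(b) = {C, E} ∪ {¬C}
   clash {C, ¬C} at b — b ∈ C
4. b : D?  L(b) = {C, E} ∪ {¬D}
   apply at b: C⊑B
   open: L(b) ⊇ {B, C, E, ¬D, ∀r.∃r.¬A} — b ∉ D possible
5. b : E?  L(b) = {C, E} ∪ {¬E}
   clash {E, ¬E} at b — b ∈ E
6. b : F?  L(b) = {C, E} ∪ {¬F}
   apply at b: C⊑B
   open: L(b) ⊇ {B, C, E, ¬F, ∀r.∃r.¬A} — b ∉ F possible
7. Entailed for b: {B, C, E}

{B, C, E}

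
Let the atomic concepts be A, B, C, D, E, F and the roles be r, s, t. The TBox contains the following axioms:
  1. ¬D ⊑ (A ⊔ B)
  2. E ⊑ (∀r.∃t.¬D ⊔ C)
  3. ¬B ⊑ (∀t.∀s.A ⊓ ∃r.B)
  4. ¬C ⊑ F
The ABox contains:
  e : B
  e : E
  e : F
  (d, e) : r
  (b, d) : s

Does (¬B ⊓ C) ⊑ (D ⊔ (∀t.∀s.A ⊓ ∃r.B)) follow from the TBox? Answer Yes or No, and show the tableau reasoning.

1. (¬B ⊓ C) ⊑ (D ⊔ (∀t.∀s.A ⊓ ∃r.B))  ⇔  ((¬B ⊓ C) ⊓ (¬D ⊓ (∃t.∃s.¬A ⊔ ∀r.¬B))) unsat w.r.t. T
   all branches close; clash {B, ¬B} at x₀
2. Hence (¬B ⊓ C) ⊑ (D ⊔ (∀t.∀s.A ⊓ ∃r.B)): entailed.

Yes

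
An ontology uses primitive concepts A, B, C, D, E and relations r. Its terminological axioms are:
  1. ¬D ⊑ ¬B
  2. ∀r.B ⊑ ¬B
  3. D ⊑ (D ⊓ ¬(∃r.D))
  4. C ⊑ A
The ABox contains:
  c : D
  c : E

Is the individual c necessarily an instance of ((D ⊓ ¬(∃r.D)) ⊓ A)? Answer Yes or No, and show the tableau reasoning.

1. c : ((D ⊓ ¬(∃r.D)) ⊓ A)?  L(c) = {D, E} ∪ {((¬D ⊔ ∃r.D) ⊔ ¬A)}
   apply at c: D⊑(D ⊓ ¬(∃r.D))
   open: L(c) ⊇ {D, E, ¬A, ¬C, ∀r.¬D, …} (+ ∃-successors) — c ∉ ((D ⊓ ¬(∃r.D)) ⊓ A) possible
2. Hence c : ((D ⊓ ¬(∃r.D)) ⊓ A): not entailed.

No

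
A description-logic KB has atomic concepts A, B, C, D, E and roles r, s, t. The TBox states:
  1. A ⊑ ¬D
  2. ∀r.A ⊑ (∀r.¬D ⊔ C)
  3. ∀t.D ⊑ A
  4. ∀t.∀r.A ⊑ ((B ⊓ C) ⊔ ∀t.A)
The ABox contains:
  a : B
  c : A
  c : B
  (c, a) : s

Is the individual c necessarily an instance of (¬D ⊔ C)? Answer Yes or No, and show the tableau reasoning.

1. c : (¬D ⊔ C)?  L(c) = {A, B} ∪ {(D ⊓ ¬C)}
   clash {D, ¬D} at c — c ∈ (¬D ⊔ C)
2. Hence c : (¬D ⊔ C): entailed.

Yes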